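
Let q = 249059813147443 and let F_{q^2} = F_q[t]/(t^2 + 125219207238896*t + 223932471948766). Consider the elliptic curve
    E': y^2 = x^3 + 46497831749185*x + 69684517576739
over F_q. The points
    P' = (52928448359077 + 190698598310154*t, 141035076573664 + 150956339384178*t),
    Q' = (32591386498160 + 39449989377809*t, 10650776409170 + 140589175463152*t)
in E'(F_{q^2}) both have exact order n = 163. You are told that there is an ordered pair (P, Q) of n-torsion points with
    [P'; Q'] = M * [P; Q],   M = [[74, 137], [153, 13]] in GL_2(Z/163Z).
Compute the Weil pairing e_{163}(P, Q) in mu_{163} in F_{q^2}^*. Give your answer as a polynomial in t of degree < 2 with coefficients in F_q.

Since e_{163}(P,P)=e_{163}(Q,Q)=1 and e_{163}(Q,P)=e_{163}(P,Q)^{-1}, expanding e_{163}(74*P + 137*Q,153*P + 13*Q) leaves e(P,Q)^det(M).
det M = 74*13 - 137*153 = -19999 = 50 (mod 163); 50^{-1} = 75 (mod 163).
n = 163 = (10100011)_2 (8 bits, wt 4); accumulate f_{163,P'}(Q'+S)/f_{163,P'}(S) along the 7-step ladder.
f_P(D_Q)/f_Q(D_P) = 177606010928219 + 87027458807853*t.
Hence e(P,Q) = 217363055541344 + 201516837605929*t in F_{249059813147443^2}^*.

217363055541344 + 201516837605929*t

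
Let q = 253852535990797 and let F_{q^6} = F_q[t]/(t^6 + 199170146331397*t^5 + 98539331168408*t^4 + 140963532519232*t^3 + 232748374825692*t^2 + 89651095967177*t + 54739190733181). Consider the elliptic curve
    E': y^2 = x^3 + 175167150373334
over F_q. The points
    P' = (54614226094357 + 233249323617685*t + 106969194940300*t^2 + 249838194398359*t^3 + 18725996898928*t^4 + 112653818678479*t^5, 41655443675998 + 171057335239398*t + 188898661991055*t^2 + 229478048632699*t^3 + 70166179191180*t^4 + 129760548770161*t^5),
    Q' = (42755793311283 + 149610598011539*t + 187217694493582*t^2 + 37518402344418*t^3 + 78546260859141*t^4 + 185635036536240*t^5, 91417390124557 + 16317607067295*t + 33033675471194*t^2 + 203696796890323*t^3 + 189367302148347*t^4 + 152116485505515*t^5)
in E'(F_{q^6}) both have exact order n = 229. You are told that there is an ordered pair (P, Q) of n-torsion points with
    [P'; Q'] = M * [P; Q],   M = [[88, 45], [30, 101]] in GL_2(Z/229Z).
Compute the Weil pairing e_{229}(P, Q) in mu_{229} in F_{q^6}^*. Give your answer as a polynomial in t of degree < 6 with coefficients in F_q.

The 229-Weil pairing on E[229] over F_{253852535990797} is alternating-bilinear: e_{229}(P',Q') = e_{229}(P,Q)^det(M).
det M = 88*101 - 45*30 = 7538 = 210 (mod 229); 210^{-1} = 12 (mod 229).
n = 229 = (11100101)_2 (8 bits, wt 5); accumulate f_{229,P'}(Q'+S)/f_{229,P'}(S) along the 7-step ladder.
Miller gives e_{229}(P',Q') = 230210299321505 + 89097137585331*t + 163890261907639*t^2 + 22009527559153*t^3 + 210969366204030*t^4 + 227201244386110*t^5 in F_{253852535990797^6}.
Thus e_{229}(P,Q) = 178142008514378 + 223286894919309*t + 154585065534851*t^2 + 37930232057082*t^3 + 126634468575997*t^4 + 47930136914284*t^5.

178142008514378 + 223286894919309*t + 154585065534851*t^2 + 37930232057082*t^3 + 126634468575997*t^4 + 47930136914284*t^5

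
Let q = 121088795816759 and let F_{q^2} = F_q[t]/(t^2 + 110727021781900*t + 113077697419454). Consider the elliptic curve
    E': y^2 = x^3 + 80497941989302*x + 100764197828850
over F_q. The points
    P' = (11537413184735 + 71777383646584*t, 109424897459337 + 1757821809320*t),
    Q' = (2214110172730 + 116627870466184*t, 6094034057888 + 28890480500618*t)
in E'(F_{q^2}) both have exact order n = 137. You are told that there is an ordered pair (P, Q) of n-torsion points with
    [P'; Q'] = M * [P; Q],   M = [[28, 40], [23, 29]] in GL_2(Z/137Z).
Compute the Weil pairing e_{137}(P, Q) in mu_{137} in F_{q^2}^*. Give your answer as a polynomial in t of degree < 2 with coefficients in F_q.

Under M = [[28,40],[23,29]] in GL_2(Z/137), e_{137}(P',Q') = e_{137}(P,Q)^(28*29-40*23 mod 137).
Hence e(P,Q) = e(P',Q')^{52} where 52 = 29^{-1} mod 137.
8-bit Miller (10001001) on E'/F_{121088795816759} with a'=80497941989302, b'=100764197828850: accumulate tangent/chord ratios at Q'+S and P'+S'.
e_{137}(P',Q') = 19615326122253 + 88659006162720*t.
Thus e_{137}(P,Q) = 27392648272718 + 56781824135384*t.

27392648272718 + 56781824135384*t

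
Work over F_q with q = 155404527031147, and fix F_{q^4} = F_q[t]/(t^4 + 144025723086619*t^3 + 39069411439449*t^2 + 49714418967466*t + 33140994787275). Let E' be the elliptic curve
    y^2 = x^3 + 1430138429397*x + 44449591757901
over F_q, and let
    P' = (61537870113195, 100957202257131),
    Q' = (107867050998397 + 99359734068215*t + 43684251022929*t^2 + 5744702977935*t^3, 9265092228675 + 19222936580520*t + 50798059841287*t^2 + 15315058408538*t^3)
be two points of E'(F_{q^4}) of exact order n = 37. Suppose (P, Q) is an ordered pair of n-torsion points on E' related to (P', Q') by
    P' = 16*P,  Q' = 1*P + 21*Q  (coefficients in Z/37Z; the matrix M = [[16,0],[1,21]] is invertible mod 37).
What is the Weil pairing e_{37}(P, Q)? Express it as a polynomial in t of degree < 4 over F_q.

28353791398155 + 133253569792971*t + 2472560303142*t^2 + 142978290160916*t^3

e_{37} is bilinear + alternating on E[37], so e_{37}(16*P, 1*P + 21*Q) = e_{37}(P,Q)^(16*21-0*1).
So e_{37}(P,Q) = e_{37}(P',Q')^{25}, since 3*25 = 1 mod 37.
Run Miller on y^2=x^3+1430138429397*x+44449591757901 over F_{155404527031147}: ladder 100101 (6 bits); e = f_P(D_Q)/f_Q(D_P).
So e_{37}(P',Q') = 92576682523581 + 10757455153597*t + 42462515308420*t^2 + 82631876802079*t^3.
Raise to 25: e(P,Q) = 28353791398155 + 133253569792971*t + 2472560303142*t^2 + 142978290160916*t^3 in mu_{37}.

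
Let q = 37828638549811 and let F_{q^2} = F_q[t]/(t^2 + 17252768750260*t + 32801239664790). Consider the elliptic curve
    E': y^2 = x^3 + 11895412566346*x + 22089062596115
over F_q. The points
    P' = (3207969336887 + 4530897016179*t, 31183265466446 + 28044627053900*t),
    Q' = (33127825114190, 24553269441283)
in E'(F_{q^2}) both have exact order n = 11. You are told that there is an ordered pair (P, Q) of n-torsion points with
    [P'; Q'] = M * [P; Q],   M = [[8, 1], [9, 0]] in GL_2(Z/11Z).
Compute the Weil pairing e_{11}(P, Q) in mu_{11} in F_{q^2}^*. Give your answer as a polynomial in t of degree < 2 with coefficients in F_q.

33574112214041 + 35512525593532*t

Under M = [[8,1],[9,0]] in GL_2(Z/11), e_{11}(P',Q') = e_{11}(P,Q)^(8*0-1*9 mod 11).
Hence e(P,Q) = e(P',Q')^{6} where 6 = 2^{-1} mod 11.
Miller loop for e_{11} over F_{37828638549811^2}: bits of 11 = 1011; 3 double steps + 2 add steps, l/v at each.
e_{11}(P',Q') = 17060568311209 + 21304431693530*t.
Thus e_{11}(P,Q) = 33574112214041 + 35512525593532*t.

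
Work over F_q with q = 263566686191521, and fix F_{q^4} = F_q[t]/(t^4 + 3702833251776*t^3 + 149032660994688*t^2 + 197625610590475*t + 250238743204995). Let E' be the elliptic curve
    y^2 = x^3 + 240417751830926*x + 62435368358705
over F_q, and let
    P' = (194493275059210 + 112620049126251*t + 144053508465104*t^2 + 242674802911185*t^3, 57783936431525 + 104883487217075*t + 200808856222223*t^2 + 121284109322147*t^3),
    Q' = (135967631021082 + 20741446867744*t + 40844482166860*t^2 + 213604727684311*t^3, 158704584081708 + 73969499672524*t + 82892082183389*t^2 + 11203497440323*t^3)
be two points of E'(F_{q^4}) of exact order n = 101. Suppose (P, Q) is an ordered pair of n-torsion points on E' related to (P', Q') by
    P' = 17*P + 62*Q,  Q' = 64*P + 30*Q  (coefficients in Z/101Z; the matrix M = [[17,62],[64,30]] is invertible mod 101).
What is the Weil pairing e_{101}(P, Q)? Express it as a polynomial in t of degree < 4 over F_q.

The 101-Weil pairing on E[101] over F_{263566686191521} is alternating-bilinear: e_{101}(P',Q') = e_{101}(P,Q)^det(M).
So e_{101}(P,Q) = e_{101}(P',Q')^{21}, since 77*21 = 1 mod 101.
Miller loop for e_{101} over F_{263566686191521^4}: bits of 101 = 1100101; 6 double steps + 3 add steps, l/v at each.
Miller gives e_{101}(P',Q') = 51237758754113 + 192031567380528*t + 155500278913625*t^2 + 166286923588952*t^3 in F_{263566686191521^4}.
Hence e(P,Q) = 62241673184172 + 253397836277423*t + 169299725266639*t^2 + 98047326726235*t^3 in F_{263566686191521^4}^*.

62241673184172 + 253397836277423*t + 169299725266639*t^2 + 98047326726235*t^3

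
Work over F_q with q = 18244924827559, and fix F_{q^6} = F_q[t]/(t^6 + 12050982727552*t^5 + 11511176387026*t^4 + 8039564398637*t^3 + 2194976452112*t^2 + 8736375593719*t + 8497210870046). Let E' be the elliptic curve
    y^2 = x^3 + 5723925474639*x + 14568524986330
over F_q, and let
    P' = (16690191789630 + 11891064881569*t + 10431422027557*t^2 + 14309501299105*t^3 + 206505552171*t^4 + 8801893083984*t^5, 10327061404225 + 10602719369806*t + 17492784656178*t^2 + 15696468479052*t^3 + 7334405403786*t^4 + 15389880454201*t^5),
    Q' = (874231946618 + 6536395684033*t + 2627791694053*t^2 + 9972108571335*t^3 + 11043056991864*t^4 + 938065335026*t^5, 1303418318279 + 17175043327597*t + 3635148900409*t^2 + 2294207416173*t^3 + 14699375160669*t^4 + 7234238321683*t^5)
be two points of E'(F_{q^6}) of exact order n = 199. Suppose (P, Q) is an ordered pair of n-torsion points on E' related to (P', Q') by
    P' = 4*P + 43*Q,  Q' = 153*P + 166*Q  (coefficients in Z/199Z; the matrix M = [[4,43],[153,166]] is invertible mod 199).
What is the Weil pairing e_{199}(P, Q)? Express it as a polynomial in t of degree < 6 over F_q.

e_{199}(aP+bQ,cP+dQ) = e_{199}(P,Q)^(ad-bc); with (a,b,c,d)=(4,43,153,166) this gives the det-199 law.
4*166 - 43*153 = -5915; reduced mod 199: det = 55, inverse 76.
n = 199 = (11000111)_2 (8 bits, wt 5); accumulate f_{199,P'}(Q'+S)/f_{199,P'}(S) along the 7-step ladder.
Miller gives e_{199}(P',Q') = 706371247010 + 4078961173631*t + 554080078197*t^2 + 7370125204529*t^3 + 2119737713837*t^4 + 9859856129750*t^5 in F_{18244924827559^6}.
Raise to 76: e(P,Q) = 10241568308579 + 10515268765126*t + 9929149070489*t^2 + 15640441745392*t^3 + 16199147406137*t^4 + 16550625866392*t^5 in mu_{199}.

10241568308579 + 10515268765126*t + 9929149070489*t^2 + 15640441745392*t^3 + 16199147406137*t^4 + 16550625866392*t^5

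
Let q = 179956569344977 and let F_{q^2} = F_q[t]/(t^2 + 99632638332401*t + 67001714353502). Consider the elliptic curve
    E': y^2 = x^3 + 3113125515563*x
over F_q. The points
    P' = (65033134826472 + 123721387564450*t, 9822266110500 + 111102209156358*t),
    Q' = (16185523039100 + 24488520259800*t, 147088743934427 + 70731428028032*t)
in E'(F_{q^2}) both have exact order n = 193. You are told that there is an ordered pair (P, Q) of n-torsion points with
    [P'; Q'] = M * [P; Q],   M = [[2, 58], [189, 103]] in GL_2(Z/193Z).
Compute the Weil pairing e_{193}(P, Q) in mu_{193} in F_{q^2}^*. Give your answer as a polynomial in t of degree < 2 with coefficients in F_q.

37862059166480 + 37027583385090*t

Since e_{193}(P,P)=e_{193}(Q,Q)=1 and e_{193}(Q,P)=e_{193}(P,Q)^{-1}, expanding e_{193}(2*P + 58*Q,189*P + 103*Q) leaves e(P,Q)^det(M).
det M = 2*103 - 58*189 = -10756 = 52 (mod 193); 52^{-1} = 26 (mod 193).
Double-and-add over 11000001: 8-1 doublings, 3-1 additions; each step l_{T,T}/v_{2T} or l_{T,P'}/v at Q'+S for random S.
The quotient is 130376325205049 + 170408197032168*t.
Thus e_{193}(P,Q) = 37862059166480 + 37027583385090*t.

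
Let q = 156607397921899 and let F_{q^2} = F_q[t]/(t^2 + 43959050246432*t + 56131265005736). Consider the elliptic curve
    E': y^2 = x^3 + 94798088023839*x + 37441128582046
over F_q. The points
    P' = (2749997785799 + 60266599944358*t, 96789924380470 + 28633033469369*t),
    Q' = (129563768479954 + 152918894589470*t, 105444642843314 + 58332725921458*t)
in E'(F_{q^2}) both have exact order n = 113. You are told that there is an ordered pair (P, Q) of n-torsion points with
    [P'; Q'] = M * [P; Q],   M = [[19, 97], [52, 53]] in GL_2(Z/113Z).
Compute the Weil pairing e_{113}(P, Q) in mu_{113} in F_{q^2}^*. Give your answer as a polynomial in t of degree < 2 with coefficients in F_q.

Since e_{113}(P,P)=e_{113}(Q,Q)=1 and e_{113}(Q,P)=e_{113}(P,Q)^{-1}, expanding e_{113}(19*P + 97*Q,52*P + 53*Q) leaves e(P,Q)^det(M).
Inverting 31 mod 113: 62. Thus e_{113}(P,Q) = e(P',Q')^{62}.
n = 113 = (1110001)_2 (7 bits, wt 4); accumulate f_{113,P'}(Q'+S)/f_{113,P'}(S) along the 6-step ladder.
So e_{113}(P',Q') = 143595274873846 + 41248141126898*t.
Finally e_{113}(P,Q) = 123569064877209 + 35136607862407*t.

123569064877209 + 35136607862407*t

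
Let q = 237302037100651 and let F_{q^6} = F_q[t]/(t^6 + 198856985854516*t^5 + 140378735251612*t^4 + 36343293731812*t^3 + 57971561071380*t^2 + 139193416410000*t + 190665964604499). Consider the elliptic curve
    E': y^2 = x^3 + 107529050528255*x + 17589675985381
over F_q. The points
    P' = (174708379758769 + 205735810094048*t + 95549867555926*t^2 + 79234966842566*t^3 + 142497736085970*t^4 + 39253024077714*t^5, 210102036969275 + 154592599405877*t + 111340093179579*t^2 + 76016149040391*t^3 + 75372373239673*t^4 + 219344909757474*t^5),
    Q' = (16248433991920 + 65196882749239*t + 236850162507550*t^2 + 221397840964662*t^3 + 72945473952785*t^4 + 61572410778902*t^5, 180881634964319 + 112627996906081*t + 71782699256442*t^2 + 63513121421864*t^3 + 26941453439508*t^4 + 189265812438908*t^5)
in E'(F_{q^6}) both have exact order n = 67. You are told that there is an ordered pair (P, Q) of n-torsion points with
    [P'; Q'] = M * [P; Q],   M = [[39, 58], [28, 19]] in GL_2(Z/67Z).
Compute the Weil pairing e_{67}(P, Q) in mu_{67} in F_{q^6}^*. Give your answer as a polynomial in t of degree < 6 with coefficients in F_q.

57164637539997 + 21916651164495*t + 215342500605359*t^2 + 114965129291557*t^3 + 223552674689513*t^4 + 37796415808821*t^5

The 67-Weil pairing on E[67] over F_{237302037100651} is alternating-bilinear: e_{67}(P',Q') = e_{67}(P,Q)^det(M).
Hence e(P,Q) = e(P',Q')^{39} where 39 = 55^{-1} mod 67.
Run Miller on y^2=x^3+107529050528255*x+17589675985381 over F_{237302037100651}: ladder 1000011 (7 bits); e = f_P(D_Q)/f_Q(D_P).
Miller gives e_{67}(P',Q') = 183196985034578 + 46973110705692*t + 233505497543593*t^2 + 171220484973573*t^3 + 158537291019806*t^4 + 45025084824994*t^5 in F_{237302037100651^6}.
(183196985034578 + 46973110705692*t + 233505497543593*t^2 + 171220484973573*t^3 + 158537291019806*t^4 + 45025084824994*t^5)^{39} mod (237302037100651,f) = 57164637539997 + 21916651164495*t + 215342500605359*t^2 + 114965129291557*t^3 + 223552674689513*t^4 + 37796415808821*t^5.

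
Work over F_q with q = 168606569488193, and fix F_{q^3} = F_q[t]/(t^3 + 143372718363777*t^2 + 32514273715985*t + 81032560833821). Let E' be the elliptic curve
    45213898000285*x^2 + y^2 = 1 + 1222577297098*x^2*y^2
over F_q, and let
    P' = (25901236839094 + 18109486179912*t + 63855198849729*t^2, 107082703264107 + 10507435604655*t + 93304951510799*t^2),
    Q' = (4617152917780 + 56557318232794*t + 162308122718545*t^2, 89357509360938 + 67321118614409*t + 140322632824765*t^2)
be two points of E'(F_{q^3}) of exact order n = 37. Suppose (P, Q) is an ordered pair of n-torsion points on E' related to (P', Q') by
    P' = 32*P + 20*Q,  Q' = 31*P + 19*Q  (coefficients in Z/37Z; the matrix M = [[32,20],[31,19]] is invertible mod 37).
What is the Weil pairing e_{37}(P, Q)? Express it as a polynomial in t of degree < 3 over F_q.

113704846673534 + 26186411267956*t + 147778755664198*t^2

Under M = [[32,20],[31,19]] in GL_2(Z/37), e_{37}(P',Q') = e_{37}(P,Q)^(32*19-20*31 mod 37).
So e_{37}(P,Q) = e_{37}(P',Q')^{3}, since 25*3 = 1 mod 37.
Edwards->Montgomery: u=(1+y)/(1-y), v=u/x -> 110355885250180v^2=u^3+103544721068764u^2+u; then x_W=53149472547845u+148244887123058: y^2=x^3+124953544143959*x+53957823456707.
n = 37 = (100101)_2 (6 bits, wt 3); accumulate f_{37,P'}(Q'+S)/f_{37,P'}(S) along the 5-step ladder.
Miller gives e_{37}(P',Q') = 155320404386011 + 119374901712806*t + 115251616353853*t^2 in F_{168606569488193^3}.
Thus e_{37}(P,Q) = 113704846673534 + 26186411267956*t + 147778755664198*t^2.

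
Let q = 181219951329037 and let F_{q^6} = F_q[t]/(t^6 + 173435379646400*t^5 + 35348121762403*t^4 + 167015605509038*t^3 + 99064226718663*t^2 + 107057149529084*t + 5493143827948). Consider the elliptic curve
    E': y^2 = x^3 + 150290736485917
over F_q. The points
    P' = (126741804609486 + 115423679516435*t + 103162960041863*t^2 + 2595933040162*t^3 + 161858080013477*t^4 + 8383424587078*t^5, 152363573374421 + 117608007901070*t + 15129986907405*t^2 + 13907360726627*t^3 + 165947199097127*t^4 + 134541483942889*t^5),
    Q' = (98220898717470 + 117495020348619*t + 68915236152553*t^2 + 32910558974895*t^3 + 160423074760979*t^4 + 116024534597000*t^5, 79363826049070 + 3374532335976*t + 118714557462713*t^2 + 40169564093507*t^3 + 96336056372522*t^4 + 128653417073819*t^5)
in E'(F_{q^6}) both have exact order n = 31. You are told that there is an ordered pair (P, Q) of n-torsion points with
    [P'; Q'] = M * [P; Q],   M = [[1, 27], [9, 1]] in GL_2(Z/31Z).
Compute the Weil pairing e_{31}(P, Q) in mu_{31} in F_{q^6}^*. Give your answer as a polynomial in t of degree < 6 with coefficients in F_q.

e_{31}(aP+bQ,cP+dQ) = e_{31}(P,Q)^(ad-bc); with (a,b,c,d)=(1,27,9,1) this gives the det-31 law.
det M = 1*1 - 27*9 = -242 = 6 (mod 31); 6^{-1} = 26 (mod 31).
Double-and-add over 11111: 5-1 doublings, 5-1 additions; each step l_{T,T}/v_{2T} or l_{T,P'}/v at Q'+S for random S.
So e_{31}(P',Q') = 407099919193 + 151288276483917*t + 77128394947382*t^2 + 124717803395198*t^3 + 146564061015049*t^4 + 49239777086391*t^5.
Thus e_{31}(P,Q) = 170523381305935 + 43214097937074*t + 79279547054182*t^2 + 97736730681841*t^3 + 24945845062032*t^4 + 169776322487968*t^5.

170523381305935 + 43214097937074*t + 79279547054182*t^2 + 97736730681841*t^3 + 24945845062032*t^4 + 169776322487968*t^5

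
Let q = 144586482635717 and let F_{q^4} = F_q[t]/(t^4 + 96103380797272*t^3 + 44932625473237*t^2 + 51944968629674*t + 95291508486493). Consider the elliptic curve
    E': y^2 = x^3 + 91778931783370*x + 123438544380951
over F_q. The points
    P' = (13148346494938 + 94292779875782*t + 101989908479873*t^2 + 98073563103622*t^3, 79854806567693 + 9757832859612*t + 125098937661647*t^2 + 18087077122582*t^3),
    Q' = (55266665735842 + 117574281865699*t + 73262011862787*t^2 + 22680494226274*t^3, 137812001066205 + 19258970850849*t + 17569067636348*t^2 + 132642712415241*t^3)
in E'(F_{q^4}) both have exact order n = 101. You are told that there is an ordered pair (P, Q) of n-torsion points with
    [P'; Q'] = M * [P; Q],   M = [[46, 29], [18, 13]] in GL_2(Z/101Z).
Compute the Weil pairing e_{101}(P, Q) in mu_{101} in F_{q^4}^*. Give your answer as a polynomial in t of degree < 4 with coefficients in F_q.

e_{101} is bilinear + alternating on E[101], so e_{101}(46*P + 29*Q, 18*P + 13*Q) = e_{101}(P,Q)^(46*13-29*18).
det(M) mod 101 = 76; its inverse in (Z/101)^* is 4 (check: 76*4 mod 101 = 1).
Run Miller on y^2=x^3+91778931783370*x+123438544380951 over F_{144586482635717}: ladder 1100101 (7 bits); e = f_P(D_Q)/f_Q(D_P).
Result: e(P',Q') = 4881536337486 + 34162162878749*t + 2254045563484*t^2 + 56079316886991*t^3.
(4881536337486 + 34162162878749*t + 2254045563484*t^2 + 56079316886991*t^3)^{4} mod (144586482635717,f) = 49385782717414 + 26616387962256*t + 120937765114507*t^2 + 132675688082958*t^3.

49385782717414 + 26616387962256*t + 120937765114507*t^2 + 132675688082958*t^3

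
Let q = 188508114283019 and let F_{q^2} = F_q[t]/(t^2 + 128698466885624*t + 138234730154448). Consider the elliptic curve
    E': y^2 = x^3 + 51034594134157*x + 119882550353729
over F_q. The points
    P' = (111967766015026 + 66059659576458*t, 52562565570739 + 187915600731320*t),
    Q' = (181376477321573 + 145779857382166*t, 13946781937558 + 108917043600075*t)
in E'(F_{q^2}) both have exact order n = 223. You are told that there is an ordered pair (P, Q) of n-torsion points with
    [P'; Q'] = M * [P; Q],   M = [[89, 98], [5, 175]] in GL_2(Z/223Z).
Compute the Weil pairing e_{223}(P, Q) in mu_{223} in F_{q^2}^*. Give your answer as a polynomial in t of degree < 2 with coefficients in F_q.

75696922357937 + 129534769996925*t

e_{223}(aP+bQ,cP+dQ) = e_{223}(P,Q)^(ad-bc); with (a,b,c,d)=(89,98,5,175) this gives the det-223 law.
89*175 - 98*5 = 15085; reduced mod 223: det = 144, inverse 175.
8-bit Miller (11011111) on E'/F_{188508114283019} with a'=51034594134157, b'=119882550353729: accumulate tangent/chord ratios at Q'+S and P'+S'.
Result: e(P',Q') = 45540831675844 + 63438563588044*t.
(45540831675844 + 63438563588044*t)^{175} mod (188508114283019,f) = 75696922357937 + 129534769996925*t.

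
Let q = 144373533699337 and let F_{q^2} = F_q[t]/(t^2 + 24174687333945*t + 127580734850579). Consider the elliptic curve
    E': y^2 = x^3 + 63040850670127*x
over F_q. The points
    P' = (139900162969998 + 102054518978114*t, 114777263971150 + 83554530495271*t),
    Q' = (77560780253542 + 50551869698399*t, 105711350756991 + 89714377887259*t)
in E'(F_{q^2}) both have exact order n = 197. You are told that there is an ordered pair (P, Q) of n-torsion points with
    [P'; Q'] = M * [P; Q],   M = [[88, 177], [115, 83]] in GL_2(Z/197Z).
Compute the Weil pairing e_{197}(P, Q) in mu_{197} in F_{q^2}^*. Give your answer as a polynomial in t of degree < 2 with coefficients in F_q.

e_{197} is bilinear + alternating on E[197], so e_{197}(88*P + 177*Q, 115*P + 83*Q) = e_{197}(P,Q)^(88*83-177*115).
det M = 88*83 - 177*115 = -13051 = 148 (mod 197); 148^{-1} = 4 (mod 197).
Miller loop for e_{197} over F_{144373533699337^2}: bits of 197 = 11000101; 7 double steps + 3 add steps, l/v at each.
The quotient is 11118585182952 + 98459234626769*t.
Finally e_{197}(P,Q) = 30139249300192 + 31006941960203*t.

30139249300192 + 31006941960203*t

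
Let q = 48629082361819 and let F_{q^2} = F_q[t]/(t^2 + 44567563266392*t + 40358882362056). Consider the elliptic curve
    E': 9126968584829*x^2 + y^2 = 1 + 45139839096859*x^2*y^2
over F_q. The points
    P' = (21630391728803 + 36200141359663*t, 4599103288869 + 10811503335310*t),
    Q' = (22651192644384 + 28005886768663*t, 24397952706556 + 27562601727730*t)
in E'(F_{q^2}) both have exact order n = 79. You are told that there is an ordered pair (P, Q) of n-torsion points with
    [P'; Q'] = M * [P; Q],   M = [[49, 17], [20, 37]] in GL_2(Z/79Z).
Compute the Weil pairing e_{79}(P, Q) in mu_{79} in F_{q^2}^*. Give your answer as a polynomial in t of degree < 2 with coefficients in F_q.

Since e_{79}(P,P)=e_{79}(Q,Q)=1 and e_{79}(Q,P)=e_{79}(P,Q)^{-1}, expanding e_{79}(49*P + 17*Q,20*P + 37*Q) leaves e(P,Q)^det(M).
det(M) mod 79 = 51; its inverse in (Z/79)^* is 31 (check: 51*31 mod 79 = 1).
Edwards a_E,d_E -> Montgomery A=17663681840468,B=21722021967784 -> Weierstrass 31530367171979,14477159355989 via alpha=9044467946948,beta=15311323552902.
Build f_{79,P'} and f_{79,Q'} via the 7-bit ladder of 79=1001111_2; evaluate at shifted divisors; quotient in F_{48629082361819^2}.
Miller gives e_{79}(P',Q') = 2865743642057 + 28253727350829*t in F_{48629082361819^2}.
Hence e(P,Q) = 20577110212494 + 41055645623775*t in F_{48629082361819^2}^*.

20577110212494 + 41055645623775*t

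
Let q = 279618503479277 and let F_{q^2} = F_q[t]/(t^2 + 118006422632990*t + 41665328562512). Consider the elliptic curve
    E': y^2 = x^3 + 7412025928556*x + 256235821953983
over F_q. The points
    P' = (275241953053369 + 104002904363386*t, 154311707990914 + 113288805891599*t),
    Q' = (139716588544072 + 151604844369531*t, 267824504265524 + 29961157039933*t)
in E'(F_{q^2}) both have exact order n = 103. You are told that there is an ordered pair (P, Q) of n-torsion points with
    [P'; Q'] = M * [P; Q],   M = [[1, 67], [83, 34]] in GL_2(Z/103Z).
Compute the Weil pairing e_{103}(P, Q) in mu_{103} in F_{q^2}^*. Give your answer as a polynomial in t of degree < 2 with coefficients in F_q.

223627018736566 + 40053343818101*t

Since e_{103}(P,P)=e_{103}(Q,Q)=1 and e_{103}(Q,P)=e_{103}(P,Q)^{-1}, expanding e_{103}(1*P + 67*Q,83*P + 34*Q) leaves e(P,Q)^det(M).
det(M) mod 103 = 35; its inverse in (Z/103)^* is 53 (check: 35*53 mod 103 = 1).
n = 103 = (1100111)_2 (7 bits, wt 5); accumulate f_{103,P'}(Q'+S)/f_{103,P'}(S) along the 6-step ladder.
f_P(D_Q)/f_Q(D_P) = 64005539501576 + 233113483728271*t.
Thus e_{103}(P,Q) = 223627018736566 + 40053343818101*t.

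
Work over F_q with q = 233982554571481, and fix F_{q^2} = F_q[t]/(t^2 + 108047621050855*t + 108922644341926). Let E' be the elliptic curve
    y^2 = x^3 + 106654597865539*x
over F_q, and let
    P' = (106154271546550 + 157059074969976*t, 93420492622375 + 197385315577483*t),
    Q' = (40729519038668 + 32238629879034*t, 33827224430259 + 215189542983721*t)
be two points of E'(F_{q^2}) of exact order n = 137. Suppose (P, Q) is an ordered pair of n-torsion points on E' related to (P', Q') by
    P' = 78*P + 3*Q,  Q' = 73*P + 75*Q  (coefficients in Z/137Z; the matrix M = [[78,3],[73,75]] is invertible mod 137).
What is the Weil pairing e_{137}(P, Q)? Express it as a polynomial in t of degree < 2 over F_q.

Alternating bilinearity on E[137] (values in mu_{137} in F_{233982554571481^2}) gives e(P',Q') = e(P,Q)^det(M).
Inverting 14 mod 137: 49. Thus e_{137}(P,Q) = e(P',Q')^{49}.
8-bit Miller (10001001) on E'/F_{233982554571481} with a'=106654597865539, b'=0: accumulate tangent/chord ratios at Q'+S and P'+S'.
f_P(D_Q)/f_Q(D_P) = 177316839486671 + 144193926888647*t.
Thus e_{137}(P,Q) = 203488614042719 + 186583238592969*t.

203488614042719 + 186583238592969*t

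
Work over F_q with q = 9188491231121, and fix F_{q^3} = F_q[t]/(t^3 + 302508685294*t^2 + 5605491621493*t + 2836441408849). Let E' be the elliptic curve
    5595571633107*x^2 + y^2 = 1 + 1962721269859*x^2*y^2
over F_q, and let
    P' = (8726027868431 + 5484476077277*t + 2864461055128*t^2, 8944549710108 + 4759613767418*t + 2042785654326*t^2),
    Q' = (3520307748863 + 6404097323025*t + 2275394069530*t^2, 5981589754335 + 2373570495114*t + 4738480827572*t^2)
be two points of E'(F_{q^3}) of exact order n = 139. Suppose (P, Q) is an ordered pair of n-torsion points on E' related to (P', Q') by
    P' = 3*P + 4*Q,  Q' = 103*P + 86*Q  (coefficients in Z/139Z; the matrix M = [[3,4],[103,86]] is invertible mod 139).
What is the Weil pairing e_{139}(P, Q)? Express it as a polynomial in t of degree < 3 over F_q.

6521181824900 + 5549851135677*t + 4840170852118*t^2

The 139-Weil pairing on E[139] over F_{9188491231121} is alternating-bilinear: e_{139}(P',Q') = e_{139}(P,Q)^det(M).
det M = 3*86 - 4*103 = -154 = 124 (mod 139); 124^{-1} = 37 (mod 139).
Edwards->Montgomery: u=(1+y)/(1-y), v=u/x -> 4855406217542v^2=u^3+1693359484705u^2+u; then x_W=908212590812u+7385376304575: y^2=x^3+1198772644373*x+1163396558911.
Miller loop for e_{139} over F_{9188491231121^3}: bits of 139 = 10001011; 7 double steps + 3 add steps, l/v at each.
The quotient is 8542788766050 + 7935620991072*t + 9055567886938*t^2.
e_{139}(P,Q) = (8542788766050 + 7935620991072*t + 9055567886938*t^2)^{37} = 6521181824900 + 5549851135677*t + 4840170852118*t^2.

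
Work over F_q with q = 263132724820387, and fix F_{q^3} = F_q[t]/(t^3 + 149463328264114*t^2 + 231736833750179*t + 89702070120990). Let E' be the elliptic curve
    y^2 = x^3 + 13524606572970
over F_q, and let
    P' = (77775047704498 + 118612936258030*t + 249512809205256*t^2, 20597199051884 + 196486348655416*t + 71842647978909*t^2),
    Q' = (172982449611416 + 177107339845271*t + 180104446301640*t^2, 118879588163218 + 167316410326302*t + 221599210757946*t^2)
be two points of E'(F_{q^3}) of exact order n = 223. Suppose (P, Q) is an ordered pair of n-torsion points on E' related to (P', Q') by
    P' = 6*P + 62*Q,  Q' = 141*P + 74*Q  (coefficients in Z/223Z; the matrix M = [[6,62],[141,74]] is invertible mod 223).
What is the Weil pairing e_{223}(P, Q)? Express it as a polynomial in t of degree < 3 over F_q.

170142682727021 + 187726607772665*t + 233712346391667*t^2

e_{223} is bilinear + alternating on E[223], so e_{223}(6*P + 62*Q, 141*P + 74*Q) = e_{223}(P,Q)^(6*74-62*141).
Inverting 176 mod 223: 204. Thus e_{223}(P,Q) = e(P',Q')^{204}.
n = 223 = (11011111)_2 (8 bits, wt 7); accumulate f_{223,P'}(Q'+S)/f_{223,P'}(S) along the 7-step ladder.
So e_{223}(P',Q') = 2090045839020 + 118499788371487*t + 91507880480989*t^2.
e_{223}(P,Q) = (2090045839020 + 118499788371487*t + 91507880480989*t^2)^{204} = 170142682727021 + 187726607772665*t + 233712346391667*t^2.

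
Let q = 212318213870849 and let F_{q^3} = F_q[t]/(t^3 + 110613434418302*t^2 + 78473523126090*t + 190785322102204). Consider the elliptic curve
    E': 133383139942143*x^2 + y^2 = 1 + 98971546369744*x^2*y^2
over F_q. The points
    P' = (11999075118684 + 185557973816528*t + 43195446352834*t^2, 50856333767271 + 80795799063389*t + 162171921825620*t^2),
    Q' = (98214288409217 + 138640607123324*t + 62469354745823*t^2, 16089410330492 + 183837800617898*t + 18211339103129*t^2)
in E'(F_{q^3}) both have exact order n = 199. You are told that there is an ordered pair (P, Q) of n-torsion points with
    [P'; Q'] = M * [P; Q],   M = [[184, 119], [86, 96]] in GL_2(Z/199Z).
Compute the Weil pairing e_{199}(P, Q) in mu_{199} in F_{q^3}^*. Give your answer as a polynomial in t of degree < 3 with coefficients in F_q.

127902301510610 + 21881028451218*t + 129169012890142*t^2

The 199-Weil pairing on E[199] over F_{212318213870849} is alternating-bilinear: e_{199}(P',Q') = e_{199}(P,Q)^det(M).
Hence e(P,Q) = e(P',Q')^{101} where 101 = 67^{-1} mod 199.
Edwards->Montgomery: u=(1+y)/(1-y), v=u/x -> 63109532471121v^2=u^3+179466110632220u^2+u; then x_W=61682451860812u+74112150030456: y^2=x^3+134569093167934*x+127017837282288.
Double-and-add over 11000111: 8-1 doublings, 5-1 additions; each step l_{T,T}/v_{2T} or l_{T,P'}/v at Q'+S for random S.
Miller gives e_{199}(P',Q') = 58747106379115 + 62577651784524*t + 47737593111194*t^2 in F_{212318213870849^3}.
Thus e_{199}(P,Q) = 127902301510610 + 21881028451218*t + 129169012890142*t^2.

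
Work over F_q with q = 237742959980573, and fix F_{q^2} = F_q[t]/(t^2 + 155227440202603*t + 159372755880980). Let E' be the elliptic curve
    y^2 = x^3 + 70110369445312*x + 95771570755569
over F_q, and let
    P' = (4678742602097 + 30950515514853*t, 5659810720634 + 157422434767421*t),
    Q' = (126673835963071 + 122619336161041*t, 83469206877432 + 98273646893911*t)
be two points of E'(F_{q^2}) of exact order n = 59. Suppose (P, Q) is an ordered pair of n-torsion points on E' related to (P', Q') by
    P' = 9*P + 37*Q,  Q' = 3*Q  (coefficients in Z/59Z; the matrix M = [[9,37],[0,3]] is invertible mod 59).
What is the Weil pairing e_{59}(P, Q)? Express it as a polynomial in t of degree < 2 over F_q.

110553732176953 + 169093596865999*t

Under M = [[9,37],[0,3]] in GL_2(Z/59), e_{59}(P',Q') = e_{59}(P,Q)^(9*3-37*0 mod 59).
Hence e(P,Q) = e(P',Q')^{35} where 35 = 27^{-1} mod 59.
Miller loop for e_{59} over F_{237742959980573^2}: bits of 59 = 111011; 5 double steps + 4 add steps, l/v at each.
e_{59}(P',Q') = 84289728251626 + 234367231551369*t.
Finally e_{59}(P,Q) = 110553732176953 + 169093596865999*t.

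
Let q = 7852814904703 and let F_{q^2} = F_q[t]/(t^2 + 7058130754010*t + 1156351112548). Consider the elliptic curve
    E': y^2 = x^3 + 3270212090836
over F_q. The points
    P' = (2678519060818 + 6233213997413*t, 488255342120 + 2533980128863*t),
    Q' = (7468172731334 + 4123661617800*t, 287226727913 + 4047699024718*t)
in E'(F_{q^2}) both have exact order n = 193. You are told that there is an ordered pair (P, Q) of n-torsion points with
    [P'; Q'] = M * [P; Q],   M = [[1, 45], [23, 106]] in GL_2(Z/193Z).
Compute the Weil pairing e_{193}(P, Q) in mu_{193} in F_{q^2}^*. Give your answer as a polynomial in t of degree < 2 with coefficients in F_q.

Since e_{193}(P,P)=e_{193}(Q,Q)=1 and e_{193}(Q,P)=e_{193}(P,Q)^{-1}, expanding e_{193}(1*P + 45*Q,23*P + 106*Q) leaves e(P,Q)^det(M).
1*106 - 45*23 = -929; reduced mod 193: det = 36, inverse 59.
8-bit Miller (11000001) on E'/F_{7852814904703} with a'=0, b'=3270212090836: accumulate tangent/chord ratios at Q'+S and P'+S'.
Miller gives e_{193}(P',Q') = 1717605180920 + 2715862216162*t in F_{7852814904703^2}.
Finally e_{193}(P,Q) = 1162280459374 + 3996663165737*t.

1162280459374 + 3996663165737*t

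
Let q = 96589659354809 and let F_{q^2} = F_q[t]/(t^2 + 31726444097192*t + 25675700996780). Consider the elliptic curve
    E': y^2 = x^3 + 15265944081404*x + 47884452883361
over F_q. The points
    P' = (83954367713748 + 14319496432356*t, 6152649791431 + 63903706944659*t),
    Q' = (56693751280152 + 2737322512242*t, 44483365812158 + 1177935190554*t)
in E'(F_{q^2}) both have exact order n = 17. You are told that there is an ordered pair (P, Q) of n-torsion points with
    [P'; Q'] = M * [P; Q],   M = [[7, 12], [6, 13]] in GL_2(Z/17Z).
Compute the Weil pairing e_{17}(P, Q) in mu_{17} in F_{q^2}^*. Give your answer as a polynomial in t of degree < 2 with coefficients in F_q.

7049147574712 + 94762182301933*t

Alternating bilinearity on E[17] (values in mu_{17} in F_{96589659354809^2}) gives e(P',Q') = e(P,Q)^det(M).
det M = 7*13 - 12*6 = 19 = 2 (mod 17); 2^{-1} = 9 (mod 17).
n = 17 = (10001)_2 (5 bits, wt 2); accumulate f_{17,P'}(Q'+S)/f_{17,P'}(S) along the 4-step ladder.
So e_{17}(P',Q') = 89560031230596 + 7818347568446*t.
(89560031230596 + 7818347568446*t)^{9} mod (96589659354809,f) = 7049147574712 + 94762182301933*t.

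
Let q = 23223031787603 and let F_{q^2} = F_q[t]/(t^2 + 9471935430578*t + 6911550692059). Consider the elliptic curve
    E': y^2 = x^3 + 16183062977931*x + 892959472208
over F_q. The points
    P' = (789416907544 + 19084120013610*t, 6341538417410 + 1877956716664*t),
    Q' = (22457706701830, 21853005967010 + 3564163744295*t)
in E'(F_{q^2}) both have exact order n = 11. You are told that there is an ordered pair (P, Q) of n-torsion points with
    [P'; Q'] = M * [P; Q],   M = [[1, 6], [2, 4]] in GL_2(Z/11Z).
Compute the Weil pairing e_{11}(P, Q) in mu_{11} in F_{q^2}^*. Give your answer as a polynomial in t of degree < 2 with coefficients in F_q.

The 11-Weil pairing on E[11] over F_{23223031787603} is alternating-bilinear: e_{11}(P',Q') = e_{11}(P,Q)^det(M).
det M = 1*4 - 6*2 = -8 = 3 (mod 11); 3^{-1} = 4 (mod 11).
Miller loop for e_{11} over F_{23223031787603^2}: bits of 11 = 1011; 3 double steps + 2 add steps, l/v at each.
f_P(D_Q)/f_Q(D_P) = 22184442524879 + 15102819085113*t.
Finally e_{11}(P,Q) = 13581091787730 + 13430255263170*t.

13581091787730 + 13430255263170*t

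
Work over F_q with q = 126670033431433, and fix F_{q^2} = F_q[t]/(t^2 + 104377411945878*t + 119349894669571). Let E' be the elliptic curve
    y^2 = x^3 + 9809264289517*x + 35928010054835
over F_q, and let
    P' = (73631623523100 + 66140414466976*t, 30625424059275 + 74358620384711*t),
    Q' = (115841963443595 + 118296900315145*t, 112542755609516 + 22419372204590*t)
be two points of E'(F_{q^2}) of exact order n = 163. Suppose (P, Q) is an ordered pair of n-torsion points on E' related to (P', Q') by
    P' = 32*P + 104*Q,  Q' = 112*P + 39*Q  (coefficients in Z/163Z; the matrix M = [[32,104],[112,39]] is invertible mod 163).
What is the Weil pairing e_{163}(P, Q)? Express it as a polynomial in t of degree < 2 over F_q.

83683067826683 + 76736467021027*t

e_{163} is bilinear + alternating on E[163], so e_{163}(32*P + 104*Q, 112*P + 39*Q) = e_{163}(P,Q)^(32*39-104*112).
det(M) mod 163 = 32; its inverse in (Z/163)^* is 107 (check: 32*107 mod 163 = 1).
Run Miller on y^2=x^3+9809264289517*x+35928010054835 over F_{126670033431433}: ladder 10100011 (8 bits); e = f_P(D_Q)/f_Q(D_P).
e_{163}(P',Q') = 102889414801792 + 84328181070892*t.
Raise to 107: e(P,Q) = 83683067826683 + 76736467021027*t in mu_{163}.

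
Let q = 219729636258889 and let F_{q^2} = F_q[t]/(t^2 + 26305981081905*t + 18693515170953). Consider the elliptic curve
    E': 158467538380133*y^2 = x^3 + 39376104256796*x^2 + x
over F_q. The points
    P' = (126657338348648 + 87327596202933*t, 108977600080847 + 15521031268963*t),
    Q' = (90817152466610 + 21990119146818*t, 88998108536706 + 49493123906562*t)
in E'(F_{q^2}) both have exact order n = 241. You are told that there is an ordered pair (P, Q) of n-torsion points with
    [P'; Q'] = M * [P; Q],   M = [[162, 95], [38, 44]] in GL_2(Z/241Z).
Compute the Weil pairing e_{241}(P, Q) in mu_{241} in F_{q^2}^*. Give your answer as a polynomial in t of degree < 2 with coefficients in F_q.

72949541798842 + 5808027319000*t

The 241-Weil pairing on E[241] over F_{219729636258889} is alternating-bilinear: e_{241}(P',Q') = e_{241}(P,Q)^det(M).
Hence e(P,Q) = e(P',Q')^{159} where 159 = 144^{-1} mod 241.
Undo Montgomery via alpha=206387256823409, beta=77531374380216: (a',b')=(0,9432590516170) over F_{219729636258889}.
n = 241 = (11110001)_2 (8 bits, wt 5); accumulate f_{241,P'}(Q'+S)/f_{241,P'}(S) along the 7-step ladder.
Result: e(P',Q') = 163381518000468 + 85992666736849*t.
Finally e_{241}(P,Q) = 72949541798842 + 5808027319000*t.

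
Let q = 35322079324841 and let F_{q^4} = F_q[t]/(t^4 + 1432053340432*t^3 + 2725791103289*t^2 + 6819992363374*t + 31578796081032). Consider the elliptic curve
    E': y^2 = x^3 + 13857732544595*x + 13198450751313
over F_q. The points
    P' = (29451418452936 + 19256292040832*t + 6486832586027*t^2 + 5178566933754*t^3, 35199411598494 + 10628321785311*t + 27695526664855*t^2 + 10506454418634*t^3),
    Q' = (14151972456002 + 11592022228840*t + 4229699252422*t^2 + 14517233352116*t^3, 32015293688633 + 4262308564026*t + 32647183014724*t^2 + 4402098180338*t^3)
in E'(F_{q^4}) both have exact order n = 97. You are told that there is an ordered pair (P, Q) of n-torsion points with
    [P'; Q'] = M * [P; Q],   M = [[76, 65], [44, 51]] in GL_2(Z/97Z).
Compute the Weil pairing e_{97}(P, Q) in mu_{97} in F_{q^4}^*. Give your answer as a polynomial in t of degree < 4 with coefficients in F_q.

15543086222524 + 3312113145965*t + 23110971804598*t^2 + 27061046927079*t^3

e_{97}(aP+bQ,cP+dQ) = e_{97}(P,Q)^(ad-bc); with (a,b,c,d)=(76,65,44,51) this gives the det-97 law.
Inverting 46 mod 97: 19. Thus e_{97}(P,Q) = e(P',Q')^{19}.
7-bit Miller (1100001) on E'/F_{35322079324841} with a'=13857732544595, b'=13198450751313: accumulate tangent/chord ratios at Q'+S and P'+S'.
Miller gives e_{97}(P',Q') = 35214431460562 + 31187178735891*t + 18703572659420*t^2 + 19902662880662*t^3 in F_{35322079324841^4}.
(35214431460562 + 31187178735891*t + 18703572659420*t^2 + 19902662880662*t^3)^{19} mod (35322079324841,f) = 15543086222524 + 3312113145965*t + 23110971804598*t^2 + 27061046927079*t^3.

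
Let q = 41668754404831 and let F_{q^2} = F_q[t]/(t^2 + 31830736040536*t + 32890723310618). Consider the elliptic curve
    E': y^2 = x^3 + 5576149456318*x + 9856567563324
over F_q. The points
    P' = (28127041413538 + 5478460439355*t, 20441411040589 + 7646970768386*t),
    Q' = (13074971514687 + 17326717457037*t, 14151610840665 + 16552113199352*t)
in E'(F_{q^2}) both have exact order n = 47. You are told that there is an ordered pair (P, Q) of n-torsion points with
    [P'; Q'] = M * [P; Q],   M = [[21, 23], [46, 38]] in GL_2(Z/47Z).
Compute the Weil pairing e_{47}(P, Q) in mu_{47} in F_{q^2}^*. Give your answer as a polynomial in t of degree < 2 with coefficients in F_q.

Alternating bilinearity on E[47] (values in mu_{47} in F_{41668754404831^2}) gives e(P',Q') = e(P,Q)^det(M).
Inverting 22 mod 47: 15. Thus e_{47}(P,Q) = e(P',Q')^{15}.
Build f_{47,P'} and f_{47,Q'} via the 6-bit ladder of 47=101111_2; evaluate at shifted divisors; quotient in F_{41668754404831^2}.
e_{47}(P',Q') = 10952397135313 + 5815962423121*t.
e_{47}(P,Q) = (10952397135313 + 5815962423121*t)^{15} = 19942059204942 + 516014384286*t.

19942059204942 + 516014384286*t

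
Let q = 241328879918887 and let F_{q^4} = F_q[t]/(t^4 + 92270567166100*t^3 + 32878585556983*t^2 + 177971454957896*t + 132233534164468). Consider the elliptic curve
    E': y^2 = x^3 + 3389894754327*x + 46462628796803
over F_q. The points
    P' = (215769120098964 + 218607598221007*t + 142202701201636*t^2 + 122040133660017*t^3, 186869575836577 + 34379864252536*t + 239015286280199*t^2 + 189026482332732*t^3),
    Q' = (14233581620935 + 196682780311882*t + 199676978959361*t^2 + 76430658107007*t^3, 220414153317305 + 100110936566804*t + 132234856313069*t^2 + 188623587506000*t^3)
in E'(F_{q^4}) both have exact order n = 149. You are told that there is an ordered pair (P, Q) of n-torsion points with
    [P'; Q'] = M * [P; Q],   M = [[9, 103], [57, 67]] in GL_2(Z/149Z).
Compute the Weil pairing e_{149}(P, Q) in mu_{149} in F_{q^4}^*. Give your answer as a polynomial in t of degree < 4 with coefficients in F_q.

Since e_{149}(P,P)=e_{149}(Q,Q)=1 and e_{149}(Q,P)=e_{149}(P,Q)^{-1}, expanding e_{149}(9*P + 103*Q,57*P + 67*Q) leaves e(P,Q)^det(M).
Hence e(P,Q) = e(P',Q')^{104} where 104 = 96^{-1} mod 149.
8-bit Miller (10010101) on E'/F_{241328879918887} with a'=3389894754327, b'=46462628796803: accumulate tangent/chord ratios at Q'+S and P'+S'.
Result: e(P',Q') = 56069180895209 + 125690009994323*t + 127639737222348*t^2 + 216971305164149*t^3.
Thus e_{149}(P,Q) = 52197408727852 + 229425815619083*t + 168949226648580*t^2 + 185828127068152*t^3.

52197408727852 + 229425815619083*t + 168949226648580*t^2 + 185828127068152*t^3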